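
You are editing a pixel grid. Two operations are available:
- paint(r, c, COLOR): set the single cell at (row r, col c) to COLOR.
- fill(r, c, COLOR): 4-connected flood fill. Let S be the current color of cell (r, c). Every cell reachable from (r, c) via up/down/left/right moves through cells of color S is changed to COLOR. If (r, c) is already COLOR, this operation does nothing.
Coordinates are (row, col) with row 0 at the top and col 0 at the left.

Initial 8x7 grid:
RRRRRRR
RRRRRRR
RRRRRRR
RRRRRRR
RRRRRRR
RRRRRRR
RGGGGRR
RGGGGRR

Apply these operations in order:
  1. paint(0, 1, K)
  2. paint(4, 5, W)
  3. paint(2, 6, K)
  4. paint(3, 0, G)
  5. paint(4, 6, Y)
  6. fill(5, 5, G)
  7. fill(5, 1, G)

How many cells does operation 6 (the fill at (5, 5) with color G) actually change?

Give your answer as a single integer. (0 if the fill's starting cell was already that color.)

Answer: 43

Derivation:
After op 1 paint(0,1,K):
RKRRRRR
RRRRRRR
RRRRRRR
RRRRRRR
RRRRRRR
RRRRRRR
RGGGGRR
RGGGGRR
After op 2 paint(4,5,W):
RKRRRRR
RRRRRRR
RRRRRRR
RRRRRRR
RRRRRWR
RRRRRRR
RGGGGRR
RGGGGRR
After op 3 paint(2,6,K):
RKRRRRR
RRRRRRR
RRRRRRK
RRRRRRR
RRRRRWR
RRRRRRR
RGGGGRR
RGGGGRR
After op 4 paint(3,0,G):
RKRRRRR
RRRRRRR
RRRRRRK
GRRRRRR
RRRRRWR
RRRRRRR
RGGGGRR
RGGGGRR
After op 5 paint(4,6,Y):
RKRRRRR
RRRRRRR
RRRRRRK
GRRRRRR
RRRRRWY
RRRRRRR
RGGGGRR
RGGGGRR
After op 6 fill(5,5,G) [43 cells changed]:
GKGGGGG
GGGGGGG
GGGGGGK
GGGGGGG
GGGGGWY
GGGGGGG
GGGGGGG
GGGGGGG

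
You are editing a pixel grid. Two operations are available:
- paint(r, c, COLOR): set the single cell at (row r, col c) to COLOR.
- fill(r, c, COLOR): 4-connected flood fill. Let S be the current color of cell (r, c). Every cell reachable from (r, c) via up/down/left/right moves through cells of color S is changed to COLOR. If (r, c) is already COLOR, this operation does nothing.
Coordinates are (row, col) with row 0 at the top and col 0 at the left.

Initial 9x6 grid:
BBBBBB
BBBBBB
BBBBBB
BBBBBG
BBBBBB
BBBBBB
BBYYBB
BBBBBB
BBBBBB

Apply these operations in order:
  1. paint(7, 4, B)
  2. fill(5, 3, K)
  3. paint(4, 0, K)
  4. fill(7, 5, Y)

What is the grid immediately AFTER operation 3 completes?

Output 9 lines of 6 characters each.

Answer: KKKKKK
KKKKKK
KKKKKK
KKKKKG
KKKKKK
KKKKKK
KKYYKK
KKKKKK
KKKKKK

Derivation:
After op 1 paint(7,4,B):
BBBBBB
BBBBBB
BBBBBB
BBBBBG
BBBBBB
BBBBBB
BBYYBB
BBBBBB
BBBBBB
After op 2 fill(5,3,K) [51 cells changed]:
KKKKKK
KKKKKK
KKKKKK
KKKKKG
KKKKKK
KKKKKK
KKYYKK
KKKKKK
KKKKKK
After op 3 paint(4,0,K):
KKKKKK
KKKKKK
KKKKKK
KKKKKG
KKKKKK
KKKKKK
KKYYKK
KKKKKK
KKKKKK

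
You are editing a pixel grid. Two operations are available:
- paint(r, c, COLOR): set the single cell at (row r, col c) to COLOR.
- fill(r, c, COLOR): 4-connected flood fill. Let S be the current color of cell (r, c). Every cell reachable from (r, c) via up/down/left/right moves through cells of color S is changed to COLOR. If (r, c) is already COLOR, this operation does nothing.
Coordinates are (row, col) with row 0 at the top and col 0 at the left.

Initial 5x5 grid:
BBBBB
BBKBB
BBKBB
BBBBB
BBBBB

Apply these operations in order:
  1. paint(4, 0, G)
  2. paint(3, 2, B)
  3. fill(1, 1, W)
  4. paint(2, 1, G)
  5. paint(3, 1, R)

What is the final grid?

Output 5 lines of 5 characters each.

Answer: WWWWW
WWKWW
WGKWW
WRWWW
GWWWW

Derivation:
After op 1 paint(4,0,G):
BBBBB
BBKBB
BBKBB
BBBBB
GBBBB
After op 2 paint(3,2,B):
BBBBB
BBKBB
BBKBB
BBBBB
GBBBB
After op 3 fill(1,1,W) [22 cells changed]:
WWWWW
WWKWW
WWKWW
WWWWW
GWWWW
After op 4 paint(2,1,G):
WWWWW
WWKWW
WGKWW
WWWWW
GWWWW
After op 5 paint(3,1,R):
WWWWW
WWKWW
WGKWW
WRWWW
GWWWW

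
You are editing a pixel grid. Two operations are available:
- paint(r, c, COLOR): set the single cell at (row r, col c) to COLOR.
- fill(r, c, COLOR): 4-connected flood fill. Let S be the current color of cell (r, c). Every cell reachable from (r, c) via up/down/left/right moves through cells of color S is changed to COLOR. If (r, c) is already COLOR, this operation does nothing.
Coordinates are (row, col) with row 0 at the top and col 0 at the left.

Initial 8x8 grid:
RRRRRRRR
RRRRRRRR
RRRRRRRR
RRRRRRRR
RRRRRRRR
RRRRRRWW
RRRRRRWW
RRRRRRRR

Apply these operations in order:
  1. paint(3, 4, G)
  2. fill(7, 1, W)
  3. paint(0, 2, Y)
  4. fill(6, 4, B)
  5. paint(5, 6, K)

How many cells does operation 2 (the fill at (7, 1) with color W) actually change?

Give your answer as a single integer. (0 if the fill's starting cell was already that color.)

After op 1 paint(3,4,G):
RRRRRRRR
RRRRRRRR
RRRRRRRR
RRRRGRRR
RRRRRRRR
RRRRRRWW
RRRRRRWW
RRRRRRRR
After op 2 fill(7,1,W) [59 cells changed]:
WWWWWWWW
WWWWWWWW
WWWWWWWW
WWWWGWWW
WWWWWWWW
WWWWWWWW
WWWWWWWW
WWWWWWWW

Answer: 59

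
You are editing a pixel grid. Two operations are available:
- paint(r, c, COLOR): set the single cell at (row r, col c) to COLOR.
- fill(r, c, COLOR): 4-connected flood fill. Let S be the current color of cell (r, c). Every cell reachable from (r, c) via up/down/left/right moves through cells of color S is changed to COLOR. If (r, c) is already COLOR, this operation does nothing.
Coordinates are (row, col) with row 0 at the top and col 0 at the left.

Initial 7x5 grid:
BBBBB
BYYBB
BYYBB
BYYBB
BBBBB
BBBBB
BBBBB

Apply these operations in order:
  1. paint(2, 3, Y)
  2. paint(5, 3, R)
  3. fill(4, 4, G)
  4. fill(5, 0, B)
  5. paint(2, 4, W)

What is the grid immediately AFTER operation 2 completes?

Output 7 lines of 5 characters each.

Answer: BBBBB
BYYBB
BYYYB
BYYBB
BBBBB
BBBRB
BBBBB

Derivation:
After op 1 paint(2,3,Y):
BBBBB
BYYBB
BYYYB
BYYBB
BBBBB
BBBBB
BBBBB
After op 2 paint(5,3,R):
BBBBB
BYYBB
BYYYB
BYYBB
BBBBB
BBBRB
BBBBB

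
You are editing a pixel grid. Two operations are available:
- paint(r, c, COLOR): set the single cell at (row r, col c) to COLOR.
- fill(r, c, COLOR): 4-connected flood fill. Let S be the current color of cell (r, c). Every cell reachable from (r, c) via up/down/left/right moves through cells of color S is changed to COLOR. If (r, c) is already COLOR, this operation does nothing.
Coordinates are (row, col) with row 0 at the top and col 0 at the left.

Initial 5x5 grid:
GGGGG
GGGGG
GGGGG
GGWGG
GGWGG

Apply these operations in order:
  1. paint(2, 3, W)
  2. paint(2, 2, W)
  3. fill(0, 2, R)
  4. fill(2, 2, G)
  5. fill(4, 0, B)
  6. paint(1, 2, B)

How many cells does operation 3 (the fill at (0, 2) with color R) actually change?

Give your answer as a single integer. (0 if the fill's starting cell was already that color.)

Answer: 21

Derivation:
After op 1 paint(2,3,W):
GGGGG
GGGGG
GGGWG
GGWGG
GGWGG
After op 2 paint(2,2,W):
GGGGG
GGGGG
GGWWG
GGWGG
GGWGG
After op 3 fill(0,2,R) [21 cells changed]:
RRRRR
RRRRR
RRWWR
RRWRR
RRWRR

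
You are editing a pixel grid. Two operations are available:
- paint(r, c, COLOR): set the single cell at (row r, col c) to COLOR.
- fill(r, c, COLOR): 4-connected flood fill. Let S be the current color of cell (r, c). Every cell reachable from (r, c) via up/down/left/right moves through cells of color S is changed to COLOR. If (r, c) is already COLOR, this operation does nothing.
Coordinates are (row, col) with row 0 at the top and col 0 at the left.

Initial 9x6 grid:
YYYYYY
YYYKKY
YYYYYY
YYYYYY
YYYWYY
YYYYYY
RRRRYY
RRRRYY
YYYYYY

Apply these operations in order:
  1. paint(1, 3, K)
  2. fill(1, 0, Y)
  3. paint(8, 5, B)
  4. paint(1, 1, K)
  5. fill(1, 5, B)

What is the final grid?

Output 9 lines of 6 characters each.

Answer: BBBBBB
BKBKKB
BBBBBB
BBBBBB
BBBWBB
BBBBBB
RRRRBB
RRRRBB
BBBBBB

Derivation:
After op 1 paint(1,3,K):
YYYYYY
YYYKKY
YYYYYY
YYYYYY
YYYWYY
YYYYYY
RRRRYY
RRRRYY
YYYYYY
After op 2 fill(1,0,Y) [0 cells changed]:
YYYYYY
YYYKKY
YYYYYY
YYYYYY
YYYWYY
YYYYYY
RRRRYY
RRRRYY
YYYYYY
After op 3 paint(8,5,B):
YYYYYY
YYYKKY
YYYYYY
YYYYYY
YYYWYY
YYYYYY
RRRRYY
RRRRYY
YYYYYB
After op 4 paint(1,1,K):
YYYYYY
YKYKKY
YYYYYY
YYYYYY
YYYWYY
YYYYYY
RRRRYY
RRRRYY
YYYYYB
After op 5 fill(1,5,B) [41 cells changed]:
BBBBBB
BKBKKB
BBBBBB
BBBBBB
BBBWBB
BBBBBB
RRRRBB
RRRRBB
BBBBBB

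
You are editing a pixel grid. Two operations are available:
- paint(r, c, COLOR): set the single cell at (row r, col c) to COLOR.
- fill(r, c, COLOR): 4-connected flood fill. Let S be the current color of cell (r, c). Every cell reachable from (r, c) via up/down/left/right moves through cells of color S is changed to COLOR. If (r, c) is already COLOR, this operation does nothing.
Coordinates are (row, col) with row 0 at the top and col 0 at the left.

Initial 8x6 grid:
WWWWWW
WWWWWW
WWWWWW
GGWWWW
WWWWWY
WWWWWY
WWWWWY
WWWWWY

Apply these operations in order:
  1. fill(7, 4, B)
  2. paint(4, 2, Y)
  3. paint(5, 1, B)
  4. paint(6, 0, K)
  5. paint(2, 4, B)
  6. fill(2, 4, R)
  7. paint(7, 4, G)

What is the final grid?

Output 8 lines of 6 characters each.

Answer: RRRRRR
RRRRRR
RRRRRR
GGRRRR
RRYRRY
RRRRRY
KRRRRY
RRRRGY

Derivation:
After op 1 fill(7,4,B) [42 cells changed]:
BBBBBB
BBBBBB
BBBBBB
GGBBBB
BBBBBY
BBBBBY
BBBBBY
BBBBBY
After op 2 paint(4,2,Y):
BBBBBB
BBBBBB
BBBBBB
GGBBBB
BBYBBY
BBBBBY
BBBBBY
BBBBBY
After op 3 paint(5,1,B):
BBBBBB
BBBBBB
BBBBBB
GGBBBB
BBYBBY
BBBBBY
BBBBBY
BBBBBY
After op 4 paint(6,0,K):
BBBBBB
BBBBBB
BBBBBB
GGBBBB
BBYBBY
BBBBBY
KBBBBY
BBBBBY
After op 5 paint(2,4,B):
BBBBBB
BBBBBB
BBBBBB
GGBBBB
BBYBBY
BBBBBY
KBBBBY
BBBBBY
After op 6 fill(2,4,R) [40 cells changed]:
RRRRRR
RRRRRR
RRRRRR
GGRRRR
RRYRRY
RRRRRY
KRRRRY
RRRRRY
After op 7 paint(7,4,G):
RRRRRR
RRRRRR
RRRRRR
GGRRRR
RRYRRY
RRRRRY
KRRRRY
RRRRGY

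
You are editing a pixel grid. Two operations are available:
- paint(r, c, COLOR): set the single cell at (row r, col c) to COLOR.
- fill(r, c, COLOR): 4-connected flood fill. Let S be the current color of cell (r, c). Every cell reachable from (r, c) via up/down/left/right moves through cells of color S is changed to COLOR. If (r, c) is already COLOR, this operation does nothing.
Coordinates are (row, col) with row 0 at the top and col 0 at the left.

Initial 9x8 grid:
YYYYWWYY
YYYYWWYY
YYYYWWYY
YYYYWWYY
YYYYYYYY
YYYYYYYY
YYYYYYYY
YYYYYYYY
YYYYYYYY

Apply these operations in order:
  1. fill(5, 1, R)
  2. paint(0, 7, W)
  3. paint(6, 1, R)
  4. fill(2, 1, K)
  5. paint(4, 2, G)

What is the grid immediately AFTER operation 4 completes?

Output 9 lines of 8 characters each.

After op 1 fill(5,1,R) [64 cells changed]:
RRRRWWRR
RRRRWWRR
RRRRWWRR
RRRRWWRR
RRRRRRRR
RRRRRRRR
RRRRRRRR
RRRRRRRR
RRRRRRRR
After op 2 paint(0,7,W):
RRRRWWRW
RRRRWWRR
RRRRWWRR
RRRRWWRR
RRRRRRRR
RRRRRRRR
RRRRRRRR
RRRRRRRR
RRRRRRRR
After op 3 paint(6,1,R):
RRRRWWRW
RRRRWWRR
RRRRWWRR
RRRRWWRR
RRRRRRRR
RRRRRRRR
RRRRRRRR
RRRRRRRR
RRRRRRRR
After op 4 fill(2,1,K) [63 cells changed]:
KKKKWWKW
KKKKWWKK
KKKKWWKK
KKKKWWKK
KKKKKKKK
KKKKKKKK
KKKKKKKK
KKKKKKKK
KKKKKKKK

Answer: KKKKWWKW
KKKKWWKK
KKKKWWKK
KKKKWWKK
KKKKKKKK
KKKKKKKK
KKKKKKKK
KKKKKKKK
KKKKKKKK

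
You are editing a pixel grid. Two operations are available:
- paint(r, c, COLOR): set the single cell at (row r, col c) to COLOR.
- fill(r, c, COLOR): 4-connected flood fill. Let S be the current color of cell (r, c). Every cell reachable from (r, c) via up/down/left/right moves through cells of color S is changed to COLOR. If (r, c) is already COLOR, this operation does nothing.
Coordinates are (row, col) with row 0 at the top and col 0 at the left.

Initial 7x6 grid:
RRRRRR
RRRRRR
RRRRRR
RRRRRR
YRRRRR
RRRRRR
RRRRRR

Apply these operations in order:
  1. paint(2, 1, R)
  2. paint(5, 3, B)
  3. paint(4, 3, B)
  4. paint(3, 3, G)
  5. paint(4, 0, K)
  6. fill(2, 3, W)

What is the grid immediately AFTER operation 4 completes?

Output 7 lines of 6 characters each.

Answer: RRRRRR
RRRRRR
RRRRRR
RRRGRR
YRRBRR
RRRBRR
RRRRRR

Derivation:
After op 1 paint(2,1,R):
RRRRRR
RRRRRR
RRRRRR
RRRRRR
YRRRRR
RRRRRR
RRRRRR
After op 2 paint(5,3,B):
RRRRRR
RRRRRR
RRRRRR
RRRRRR
YRRRRR
RRRBRR
RRRRRR
After op 3 paint(4,3,B):
RRRRRR
RRRRRR
RRRRRR
RRRRRR
YRRBRR
RRRBRR
RRRRRR
After op 4 paint(3,3,G):
RRRRRR
RRRRRR
RRRRRR
RRRGRR
YRRBRR
RRRBRR
RRRRRR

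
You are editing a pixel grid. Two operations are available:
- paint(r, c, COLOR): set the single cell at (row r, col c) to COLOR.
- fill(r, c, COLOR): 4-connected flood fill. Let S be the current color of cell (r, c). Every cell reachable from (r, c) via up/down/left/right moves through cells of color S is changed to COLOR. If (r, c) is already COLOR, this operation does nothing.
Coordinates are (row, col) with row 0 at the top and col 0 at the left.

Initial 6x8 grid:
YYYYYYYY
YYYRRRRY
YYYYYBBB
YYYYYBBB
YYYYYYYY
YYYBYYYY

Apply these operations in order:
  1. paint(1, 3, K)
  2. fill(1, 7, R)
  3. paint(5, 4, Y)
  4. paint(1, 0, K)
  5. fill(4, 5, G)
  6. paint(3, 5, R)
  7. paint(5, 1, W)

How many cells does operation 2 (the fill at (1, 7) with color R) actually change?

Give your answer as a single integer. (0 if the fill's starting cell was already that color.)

After op 1 paint(1,3,K):
YYYYYYYY
YYYKRRRY
YYYYYBBB
YYYYYBBB
YYYYYYYY
YYYBYYYY
After op 2 fill(1,7,R) [37 cells changed]:
RRRRRRRR
RRRKRRRR
RRRRRBBB
RRRRRBBB
RRRRRRRR
RRRBRRRR

Answer: 37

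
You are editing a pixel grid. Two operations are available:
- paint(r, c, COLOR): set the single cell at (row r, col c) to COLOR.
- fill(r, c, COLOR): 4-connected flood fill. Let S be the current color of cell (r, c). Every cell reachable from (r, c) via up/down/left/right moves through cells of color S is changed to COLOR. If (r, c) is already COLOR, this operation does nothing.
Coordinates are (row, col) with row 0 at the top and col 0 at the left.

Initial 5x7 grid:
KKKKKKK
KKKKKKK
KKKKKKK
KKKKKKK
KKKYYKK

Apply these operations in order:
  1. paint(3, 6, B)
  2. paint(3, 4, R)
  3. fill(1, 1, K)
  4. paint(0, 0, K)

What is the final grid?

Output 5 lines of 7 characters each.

Answer: KKKKKKK
KKKKKKK
KKKKKKK
KKKKRKB
KKKYYKK

Derivation:
After op 1 paint(3,6,B):
KKKKKKK
KKKKKKK
KKKKKKK
KKKKKKB
KKKYYKK
After op 2 paint(3,4,R):
KKKKKKK
KKKKKKK
KKKKKKK
KKKKRKB
KKKYYKK
After op 3 fill(1,1,K) [0 cells changed]:
KKKKKKK
KKKKKKK
KKKKKKK
KKKKRKB
KKKYYKK
After op 4 paint(0,0,K):
KKKKKKK
KKKKKKK
KKKKKKK
KKKKRKB
KKKYYKK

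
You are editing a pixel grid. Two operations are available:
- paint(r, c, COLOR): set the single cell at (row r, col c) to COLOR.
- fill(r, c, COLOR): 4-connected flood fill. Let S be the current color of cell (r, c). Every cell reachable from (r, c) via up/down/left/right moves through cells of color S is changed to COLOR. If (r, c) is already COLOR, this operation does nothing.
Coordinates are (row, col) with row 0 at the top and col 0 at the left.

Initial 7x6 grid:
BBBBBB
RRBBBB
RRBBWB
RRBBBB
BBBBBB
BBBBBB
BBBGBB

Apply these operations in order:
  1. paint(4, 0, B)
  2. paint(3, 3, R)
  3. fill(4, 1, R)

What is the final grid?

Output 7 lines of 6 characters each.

Answer: RRRRRR
RRRRRR
RRRRWR
RRRRRR
RRRRRR
RRRRRR
RRRGRR

Derivation:
After op 1 paint(4,0,B):
BBBBBB
RRBBBB
RRBBWB
RRBBBB
BBBBBB
BBBBBB
BBBGBB
After op 2 paint(3,3,R):
BBBBBB
RRBBBB
RRBBWB
RRBRBB
BBBBBB
BBBBBB
BBBGBB
After op 3 fill(4,1,R) [33 cells changed]:
RRRRRR
RRRRRR
RRRRWR
RRRRRR
RRRRRR
RRRRRR
RRRGRR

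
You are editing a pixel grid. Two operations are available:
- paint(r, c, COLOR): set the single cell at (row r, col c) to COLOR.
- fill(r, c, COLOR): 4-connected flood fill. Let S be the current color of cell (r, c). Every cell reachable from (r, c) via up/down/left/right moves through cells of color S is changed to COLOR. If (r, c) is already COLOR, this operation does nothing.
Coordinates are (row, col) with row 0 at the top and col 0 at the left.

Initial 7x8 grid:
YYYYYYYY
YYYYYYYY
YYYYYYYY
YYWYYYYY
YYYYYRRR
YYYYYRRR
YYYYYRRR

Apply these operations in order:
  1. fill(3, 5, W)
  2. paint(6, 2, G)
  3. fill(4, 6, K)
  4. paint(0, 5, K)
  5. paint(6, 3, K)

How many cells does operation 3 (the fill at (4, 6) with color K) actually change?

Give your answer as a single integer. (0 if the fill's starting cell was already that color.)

After op 1 fill(3,5,W) [46 cells changed]:
WWWWWWWW
WWWWWWWW
WWWWWWWW
WWWWWWWW
WWWWWRRR
WWWWWRRR
WWWWWRRR
After op 2 paint(6,2,G):
WWWWWWWW
WWWWWWWW
WWWWWWWW
WWWWWWWW
WWWWWRRR
WWWWWRRR
WWGWWRRR
After op 3 fill(4,6,K) [9 cells changed]:
WWWWWWWW
WWWWWWWW
WWWWWWWW
WWWWWWWW
WWWWWKKK
WWWWWKKK
WWGWWKKK

Answer: 9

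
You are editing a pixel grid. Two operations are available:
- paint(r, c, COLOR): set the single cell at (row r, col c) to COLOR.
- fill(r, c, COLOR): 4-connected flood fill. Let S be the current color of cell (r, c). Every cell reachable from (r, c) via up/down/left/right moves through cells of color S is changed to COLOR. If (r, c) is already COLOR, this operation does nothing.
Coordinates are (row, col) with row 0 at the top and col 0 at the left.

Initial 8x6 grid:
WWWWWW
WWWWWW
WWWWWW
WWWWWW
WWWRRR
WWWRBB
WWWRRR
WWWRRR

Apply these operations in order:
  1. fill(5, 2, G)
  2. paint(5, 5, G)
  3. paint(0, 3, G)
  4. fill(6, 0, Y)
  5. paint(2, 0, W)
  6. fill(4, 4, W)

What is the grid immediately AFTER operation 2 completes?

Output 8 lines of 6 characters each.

Answer: GGGGGG
GGGGGG
GGGGGG
GGGGGG
GGGRRR
GGGRBG
GGGRRR
GGGRRR

Derivation:
After op 1 fill(5,2,G) [36 cells changed]:
GGGGGG
GGGGGG
GGGGGG
GGGGGG
GGGRRR
GGGRBB
GGGRRR
GGGRRR
After op 2 paint(5,5,G):
GGGGGG
GGGGGG
GGGGGG
GGGGGG
GGGRRR
GGGRBG
GGGRRR
GGGRRR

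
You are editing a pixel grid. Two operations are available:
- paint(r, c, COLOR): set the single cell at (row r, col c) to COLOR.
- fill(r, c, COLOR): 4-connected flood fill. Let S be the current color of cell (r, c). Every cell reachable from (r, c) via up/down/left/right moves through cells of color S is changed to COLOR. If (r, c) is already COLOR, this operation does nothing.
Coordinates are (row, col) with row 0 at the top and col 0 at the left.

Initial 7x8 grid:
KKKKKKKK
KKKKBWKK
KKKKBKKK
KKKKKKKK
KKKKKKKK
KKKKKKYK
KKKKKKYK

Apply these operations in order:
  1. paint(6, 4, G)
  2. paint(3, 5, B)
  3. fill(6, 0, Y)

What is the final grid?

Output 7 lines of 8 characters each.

Answer: YYYYYYYY
YYYYBWYY
YYYYBYYY
YYYYYBYY
YYYYYYYY
YYYYYYYY
YYYYGYYY

Derivation:
After op 1 paint(6,4,G):
KKKKKKKK
KKKKBWKK
KKKKBKKK
KKKKKKKK
KKKKKKKK
KKKKKKYK
KKKKGKYK
After op 2 paint(3,5,B):
KKKKKKKK
KKKKBWKK
KKKKBKKK
KKKKKBKK
KKKKKKKK
KKKKKKYK
KKKKGKYK
After op 3 fill(6,0,Y) [49 cells changed]:
YYYYYYYY
YYYYBWYY
YYYYBYYY
YYYYYBYY
YYYYYYYY
YYYYYYYY
YYYYGYYY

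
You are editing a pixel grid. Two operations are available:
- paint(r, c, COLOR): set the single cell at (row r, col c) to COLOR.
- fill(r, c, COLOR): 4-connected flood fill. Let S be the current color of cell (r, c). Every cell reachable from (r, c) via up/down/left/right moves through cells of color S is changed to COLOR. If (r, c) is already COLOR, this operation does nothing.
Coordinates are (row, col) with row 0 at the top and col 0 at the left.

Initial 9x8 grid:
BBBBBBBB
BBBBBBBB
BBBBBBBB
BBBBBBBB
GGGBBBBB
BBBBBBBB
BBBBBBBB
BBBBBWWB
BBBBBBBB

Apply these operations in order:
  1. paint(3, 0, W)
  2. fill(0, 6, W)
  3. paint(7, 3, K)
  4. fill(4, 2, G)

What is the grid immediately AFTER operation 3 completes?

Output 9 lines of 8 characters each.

After op 1 paint(3,0,W):
BBBBBBBB
BBBBBBBB
BBBBBBBB
WBBBBBBB
GGGBBBBB
BBBBBBBB
BBBBBBBB
BBBBBWWB
BBBBBBBB
After op 2 fill(0,6,W) [66 cells changed]:
WWWWWWWW
WWWWWWWW
WWWWWWWW
WWWWWWWW
GGGWWWWW
WWWWWWWW
WWWWWWWW
WWWWWWWW
WWWWWWWW
After op 3 paint(7,3,K):
WWWWWWWW
WWWWWWWW
WWWWWWWW
WWWWWWWW
GGGWWWWW
WWWWWWWW
WWWWWWWW
WWWKWWWW
WWWWWWWW

Answer: WWWWWWWW
WWWWWWWW
WWWWWWWW
WWWWWWWW
GGGWWWWW
WWWWWWWW
WWWWWWWW
WWWKWWWW
WWWWWWWW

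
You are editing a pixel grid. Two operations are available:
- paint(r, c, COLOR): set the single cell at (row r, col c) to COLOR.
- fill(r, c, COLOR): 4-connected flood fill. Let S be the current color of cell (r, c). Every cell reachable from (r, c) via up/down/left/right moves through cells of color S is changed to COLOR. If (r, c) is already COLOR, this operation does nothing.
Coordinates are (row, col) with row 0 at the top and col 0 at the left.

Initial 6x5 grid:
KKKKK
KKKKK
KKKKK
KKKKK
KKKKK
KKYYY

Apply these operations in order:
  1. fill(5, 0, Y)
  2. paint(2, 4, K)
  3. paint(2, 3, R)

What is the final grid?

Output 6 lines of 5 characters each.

After op 1 fill(5,0,Y) [27 cells changed]:
YYYYY
YYYYY
YYYYY
YYYYY
YYYYY
YYYYY
After op 2 paint(2,4,K):
YYYYY
YYYYY
YYYYK
YYYYY
YYYYY
YYYYY
After op 3 paint(2,3,R):
YYYYY
YYYYY
YYYRK
YYYYY
YYYYY
YYYYY

Answer: YYYYY
YYYYY
YYYRK
YYYYY
YYYYY
YYYYY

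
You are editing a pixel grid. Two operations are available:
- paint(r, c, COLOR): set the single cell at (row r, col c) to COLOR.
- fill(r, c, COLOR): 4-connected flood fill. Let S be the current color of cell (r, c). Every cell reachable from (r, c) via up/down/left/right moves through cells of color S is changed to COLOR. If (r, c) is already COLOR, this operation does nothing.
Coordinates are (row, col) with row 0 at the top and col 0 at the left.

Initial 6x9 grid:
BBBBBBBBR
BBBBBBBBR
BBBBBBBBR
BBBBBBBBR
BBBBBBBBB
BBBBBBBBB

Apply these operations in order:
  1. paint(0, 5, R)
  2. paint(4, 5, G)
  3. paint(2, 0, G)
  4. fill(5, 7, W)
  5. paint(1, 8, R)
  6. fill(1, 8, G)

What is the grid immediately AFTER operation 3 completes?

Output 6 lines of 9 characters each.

Answer: BBBBBRBBR
BBBBBBBBR
GBBBBBBBR
BBBBBBBBR
BBBBBGBBB
BBBBBBBBB

Derivation:
After op 1 paint(0,5,R):
BBBBBRBBR
BBBBBBBBR
BBBBBBBBR
BBBBBBBBR
BBBBBBBBB
BBBBBBBBB
After op 2 paint(4,5,G):
BBBBBRBBR
BBBBBBBBR
BBBBBBBBR
BBBBBBBBR
BBBBBGBBB
BBBBBBBBB
After op 3 paint(2,0,G):
BBBBBRBBR
BBBBBBBBR
GBBBBBBBR
BBBBBBBBR
BBBBBGBBB
BBBBBBBBB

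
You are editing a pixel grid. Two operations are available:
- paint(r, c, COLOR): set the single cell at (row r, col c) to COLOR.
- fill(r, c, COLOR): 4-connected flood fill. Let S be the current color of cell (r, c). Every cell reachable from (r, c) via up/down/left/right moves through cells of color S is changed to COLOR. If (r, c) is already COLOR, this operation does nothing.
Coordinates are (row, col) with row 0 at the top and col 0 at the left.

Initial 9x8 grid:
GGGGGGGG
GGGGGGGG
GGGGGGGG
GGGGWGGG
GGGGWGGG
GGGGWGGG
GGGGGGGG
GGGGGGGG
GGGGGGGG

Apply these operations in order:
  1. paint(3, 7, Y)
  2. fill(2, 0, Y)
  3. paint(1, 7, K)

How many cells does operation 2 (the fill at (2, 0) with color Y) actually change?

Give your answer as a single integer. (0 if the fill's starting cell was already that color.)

Answer: 68

Derivation:
After op 1 paint(3,7,Y):
GGGGGGGG
GGGGGGGG
GGGGGGGG
GGGGWGGY
GGGGWGGG
GGGGWGGG
GGGGGGGG
GGGGGGGG
GGGGGGGG
After op 2 fill(2,0,Y) [68 cells changed]:
YYYYYYYY
YYYYYYYY
YYYYYYYY
YYYYWYYY
YYYYWYYY
YYYYWYYY
YYYYYYYY
YYYYYYYY
YYYYYYYY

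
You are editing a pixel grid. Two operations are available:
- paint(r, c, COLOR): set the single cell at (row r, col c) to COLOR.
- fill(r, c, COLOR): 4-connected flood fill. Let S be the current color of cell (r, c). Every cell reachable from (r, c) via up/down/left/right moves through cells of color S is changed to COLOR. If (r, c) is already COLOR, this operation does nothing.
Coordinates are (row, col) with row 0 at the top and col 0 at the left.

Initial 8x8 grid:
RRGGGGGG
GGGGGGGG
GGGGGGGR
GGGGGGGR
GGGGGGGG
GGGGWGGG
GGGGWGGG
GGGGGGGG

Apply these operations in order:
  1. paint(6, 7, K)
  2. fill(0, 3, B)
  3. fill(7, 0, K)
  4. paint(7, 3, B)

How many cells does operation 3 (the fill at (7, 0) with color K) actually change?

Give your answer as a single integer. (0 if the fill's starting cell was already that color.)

After op 1 paint(6,7,K):
RRGGGGGG
GGGGGGGG
GGGGGGGR
GGGGGGGR
GGGGGGGG
GGGGWGGG
GGGGWGGK
GGGGGGGG
After op 2 fill(0,3,B) [57 cells changed]:
RRBBBBBB
BBBBBBBB
BBBBBBBR
BBBBBBBR
BBBBBBBB
BBBBWBBB
BBBBWBBK
BBBBBBBB
After op 3 fill(7,0,K) [57 cells changed]:
RRKKKKKK
KKKKKKKK
KKKKKKKR
KKKKKKKR
KKKKKKKK
KKKKWKKK
KKKKWKKK
KKKKKKKK

Answer: 57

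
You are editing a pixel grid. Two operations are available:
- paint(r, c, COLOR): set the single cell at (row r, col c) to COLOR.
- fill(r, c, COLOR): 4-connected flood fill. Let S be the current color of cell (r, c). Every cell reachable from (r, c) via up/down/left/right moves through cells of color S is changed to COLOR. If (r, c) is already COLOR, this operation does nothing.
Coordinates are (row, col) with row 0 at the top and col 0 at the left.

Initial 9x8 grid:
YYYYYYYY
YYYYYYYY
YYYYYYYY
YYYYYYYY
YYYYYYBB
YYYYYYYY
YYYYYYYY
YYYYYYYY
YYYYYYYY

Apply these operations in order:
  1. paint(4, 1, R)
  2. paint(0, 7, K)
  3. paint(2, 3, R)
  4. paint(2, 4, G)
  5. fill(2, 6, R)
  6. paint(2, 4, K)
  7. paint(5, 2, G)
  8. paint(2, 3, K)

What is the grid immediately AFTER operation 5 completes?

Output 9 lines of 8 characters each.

Answer: RRRRRRRK
RRRRRRRR
RRRRGRRR
RRRRRRRR
RRRRRRBB
RRRRRRRR
RRRRRRRR
RRRRRRRR
RRRRRRRR

Derivation:
After op 1 paint(4,1,R):
YYYYYYYY
YYYYYYYY
YYYYYYYY
YYYYYYYY
YRYYYYBB
YYYYYYYY
YYYYYYYY
YYYYYYYY
YYYYYYYY
After op 2 paint(0,7,K):
YYYYYYYK
YYYYYYYY
YYYYYYYY
YYYYYYYY
YRYYYYBB
YYYYYYYY
YYYYYYYY
YYYYYYYY
YYYYYYYY
After op 3 paint(2,3,R):
YYYYYYYK
YYYYYYYY
YYYRYYYY
YYYYYYYY
YRYYYYBB
YYYYYYYY
YYYYYYYY
YYYYYYYY
YYYYYYYY
After op 4 paint(2,4,G):
YYYYYYYK
YYYYYYYY
YYYRGYYY
YYYYYYYY
YRYYYYBB
YYYYYYYY
YYYYYYYY
YYYYYYYY
YYYYYYYY
After op 5 fill(2,6,R) [66 cells changed]:
RRRRRRRK
RRRRRRRR
RRRRGRRR
RRRRRRRR
RRRRRRBB
RRRRRRRR
RRRRRRRR
RRRRRRRR
RRRRRRRR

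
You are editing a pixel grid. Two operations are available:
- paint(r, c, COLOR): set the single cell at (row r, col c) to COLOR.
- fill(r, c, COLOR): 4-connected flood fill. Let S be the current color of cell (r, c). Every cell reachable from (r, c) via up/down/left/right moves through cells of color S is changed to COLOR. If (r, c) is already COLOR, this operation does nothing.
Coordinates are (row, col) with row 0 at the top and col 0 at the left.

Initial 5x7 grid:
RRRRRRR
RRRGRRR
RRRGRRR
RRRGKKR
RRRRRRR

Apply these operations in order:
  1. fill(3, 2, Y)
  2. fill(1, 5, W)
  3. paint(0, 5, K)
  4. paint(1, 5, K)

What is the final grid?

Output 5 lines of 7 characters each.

Answer: WWWWWKW
WWWGWKW
WWWGWWW
WWWGKKW
WWWWWWW

Derivation:
After op 1 fill(3,2,Y) [30 cells changed]:
YYYYYYY
YYYGYYY
YYYGYYY
YYYGKKY
YYYYYYY
After op 2 fill(1,5,W) [30 cells changed]:
WWWWWWW
WWWGWWW
WWWGWWW
WWWGKKW
WWWWWWW
After op 3 paint(0,5,K):
WWWWWKW
WWWGWWW
WWWGWWW
WWWGKKW
WWWWWWW
After op 4 paint(1,5,K):
WWWWWKW
WWWGWKW
WWWGWWW
WWWGKKW
WWWWWWW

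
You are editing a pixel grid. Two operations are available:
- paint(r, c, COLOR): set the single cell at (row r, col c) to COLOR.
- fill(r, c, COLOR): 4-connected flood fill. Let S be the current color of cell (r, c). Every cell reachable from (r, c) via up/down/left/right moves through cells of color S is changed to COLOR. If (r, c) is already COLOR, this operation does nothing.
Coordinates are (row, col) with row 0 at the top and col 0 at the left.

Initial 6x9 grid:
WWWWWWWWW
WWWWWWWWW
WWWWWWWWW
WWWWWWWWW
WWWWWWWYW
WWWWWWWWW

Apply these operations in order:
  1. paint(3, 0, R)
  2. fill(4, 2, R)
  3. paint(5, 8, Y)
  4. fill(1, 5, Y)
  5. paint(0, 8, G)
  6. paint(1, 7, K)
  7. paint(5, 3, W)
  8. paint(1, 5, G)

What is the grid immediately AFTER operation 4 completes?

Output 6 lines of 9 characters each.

After op 1 paint(3,0,R):
WWWWWWWWW
WWWWWWWWW
WWWWWWWWW
RWWWWWWWW
WWWWWWWYW
WWWWWWWWW
After op 2 fill(4,2,R) [52 cells changed]:
RRRRRRRRR
RRRRRRRRR
RRRRRRRRR
RRRRRRRRR
RRRRRRRYR
RRRRRRRRR
After op 3 paint(5,8,Y):
RRRRRRRRR
RRRRRRRRR
RRRRRRRRR
RRRRRRRRR
RRRRRRRYR
RRRRRRRRY
After op 4 fill(1,5,Y) [52 cells changed]:
YYYYYYYYY
YYYYYYYYY
YYYYYYYYY
YYYYYYYYY
YYYYYYYYY
YYYYYYYYY

Answer: YYYYYYYYY
YYYYYYYYY
YYYYYYYYY
YYYYYYYYY
YYYYYYYYY
YYYYYYYYY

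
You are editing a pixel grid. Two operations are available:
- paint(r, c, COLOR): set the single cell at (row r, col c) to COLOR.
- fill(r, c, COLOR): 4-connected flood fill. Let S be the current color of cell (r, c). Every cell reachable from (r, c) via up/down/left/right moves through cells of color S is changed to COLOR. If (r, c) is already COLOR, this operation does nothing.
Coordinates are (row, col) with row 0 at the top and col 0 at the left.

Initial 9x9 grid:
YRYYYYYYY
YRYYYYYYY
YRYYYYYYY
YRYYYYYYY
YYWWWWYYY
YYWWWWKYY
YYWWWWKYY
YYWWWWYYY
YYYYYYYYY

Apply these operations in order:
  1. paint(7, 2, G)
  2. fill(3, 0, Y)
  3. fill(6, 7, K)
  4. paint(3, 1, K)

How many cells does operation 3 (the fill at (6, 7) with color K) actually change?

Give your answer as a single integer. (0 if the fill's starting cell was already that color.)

After op 1 paint(7,2,G):
YRYYYYYYY
YRYYYYYYY
YRYYYYYYY
YRYYYYYYY
YYWWWWYYY
YYWWWWKYY
YYWWWWKYY
YYGWWWYYY
YYYYYYYYY
After op 2 fill(3,0,Y) [0 cells changed]:
YRYYYYYYY
YRYYYYYYY
YRYYYYYYY
YRYYYYYYY
YYWWWWYYY
YYWWWWKYY
YYWWWWKYY
YYGWWWYYY
YYYYYYYYY
After op 3 fill(6,7,K) [59 cells changed]:
KRKKKKKKK
KRKKKKKKK
KRKKKKKKK
KRKKKKKKK
KKWWWWKKK
KKWWWWKKK
KKWWWWKKK
KKGWWWKKK
KKKKKKKKK

Answer: 59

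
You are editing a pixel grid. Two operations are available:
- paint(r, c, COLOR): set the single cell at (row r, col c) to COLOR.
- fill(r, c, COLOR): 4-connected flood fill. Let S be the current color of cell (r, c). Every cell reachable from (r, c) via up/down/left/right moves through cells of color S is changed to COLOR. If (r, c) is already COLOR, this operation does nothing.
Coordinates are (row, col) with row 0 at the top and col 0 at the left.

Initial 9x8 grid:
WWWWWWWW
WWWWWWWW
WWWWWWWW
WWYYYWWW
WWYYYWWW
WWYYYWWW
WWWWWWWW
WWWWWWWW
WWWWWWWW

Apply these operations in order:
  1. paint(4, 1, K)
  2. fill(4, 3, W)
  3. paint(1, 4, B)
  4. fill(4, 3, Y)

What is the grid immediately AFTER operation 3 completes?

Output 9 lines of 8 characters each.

After op 1 paint(4,1,K):
WWWWWWWW
WWWWWWWW
WWWWWWWW
WWYYYWWW
WKYYYWWW
WWYYYWWW
WWWWWWWW
WWWWWWWW
WWWWWWWW
After op 2 fill(4,3,W) [9 cells changed]:
WWWWWWWW
WWWWWWWW
WWWWWWWW
WWWWWWWW
WKWWWWWW
WWWWWWWW
WWWWWWWW
WWWWWWWW
WWWWWWWW
After op 3 paint(1,4,B):
WWWWWWWW
WWWWBWWW
WWWWWWWW
WWWWWWWW
WKWWWWWW
WWWWWWWW
WWWWWWWW
WWWWWWWW
WWWWWWWW

Answer: WWWWWWWW
WWWWBWWW
WWWWWWWW
WWWWWWWW
WKWWWWWW
WWWWWWWW
WWWWWWWW
WWWWWWWW
WWWWWWWW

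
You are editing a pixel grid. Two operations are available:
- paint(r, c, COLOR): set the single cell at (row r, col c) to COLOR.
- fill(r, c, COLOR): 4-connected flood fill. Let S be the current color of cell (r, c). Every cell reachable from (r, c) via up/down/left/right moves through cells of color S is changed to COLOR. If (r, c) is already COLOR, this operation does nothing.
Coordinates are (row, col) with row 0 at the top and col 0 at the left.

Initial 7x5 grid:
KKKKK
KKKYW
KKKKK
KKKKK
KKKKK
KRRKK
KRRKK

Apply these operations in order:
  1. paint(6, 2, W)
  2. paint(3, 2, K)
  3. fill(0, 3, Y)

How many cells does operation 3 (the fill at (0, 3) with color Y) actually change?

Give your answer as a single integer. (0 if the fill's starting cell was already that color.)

After op 1 paint(6,2,W):
KKKKK
KKKYW
KKKKK
KKKKK
KKKKK
KRRKK
KRWKK
After op 2 paint(3,2,K):
KKKKK
KKKYW
KKKKK
KKKKK
KKKKK
KRRKK
KRWKK
After op 3 fill(0,3,Y) [29 cells changed]:
YYYYY
YYYYW
YYYYY
YYYYY
YYYYY
YRRYY
YRWYY

Answer: 29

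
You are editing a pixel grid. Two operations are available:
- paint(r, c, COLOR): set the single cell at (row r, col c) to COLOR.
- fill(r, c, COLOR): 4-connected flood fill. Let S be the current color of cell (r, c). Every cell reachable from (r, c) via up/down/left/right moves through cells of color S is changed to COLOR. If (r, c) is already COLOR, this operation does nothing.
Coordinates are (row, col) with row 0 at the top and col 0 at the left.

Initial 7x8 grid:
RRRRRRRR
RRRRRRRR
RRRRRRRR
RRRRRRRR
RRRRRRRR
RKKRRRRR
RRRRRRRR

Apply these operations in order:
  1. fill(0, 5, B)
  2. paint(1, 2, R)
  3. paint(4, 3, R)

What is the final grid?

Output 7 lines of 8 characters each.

Answer: BBBBBBBB
BBRBBBBB
BBBBBBBB
BBBBBBBB
BBBRBBBB
BKKBBBBB
BBBBBBBB

Derivation:
After op 1 fill(0,5,B) [54 cells changed]:
BBBBBBBB
BBBBBBBB
BBBBBBBB
BBBBBBBB
BBBBBBBB
BKKBBBBB
BBBBBBBB
After op 2 paint(1,2,R):
BBBBBBBB
BBRBBBBB
BBBBBBBB
BBBBBBBB
BBBBBBBB
BKKBBBBB
BBBBBBBB
After op 3 paint(4,3,R):
BBBBBBBB
BBRBBBBB
BBBBBBBB
BBBBBBBB
BBBRBBBB
BKKBBBBB
BBBBBBBB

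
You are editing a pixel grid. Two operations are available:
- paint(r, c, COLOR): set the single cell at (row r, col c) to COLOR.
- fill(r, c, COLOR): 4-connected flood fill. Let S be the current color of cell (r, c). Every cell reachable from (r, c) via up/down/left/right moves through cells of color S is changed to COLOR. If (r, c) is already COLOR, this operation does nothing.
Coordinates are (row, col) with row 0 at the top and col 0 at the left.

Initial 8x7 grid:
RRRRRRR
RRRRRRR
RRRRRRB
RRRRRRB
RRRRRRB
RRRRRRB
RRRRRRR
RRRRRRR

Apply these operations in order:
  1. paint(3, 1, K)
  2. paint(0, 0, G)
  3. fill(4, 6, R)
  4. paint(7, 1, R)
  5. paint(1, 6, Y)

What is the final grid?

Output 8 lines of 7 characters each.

Answer: GRRRRRR
RRRRRRY
RRRRRRR
RKRRRRR
RRRRRRR
RRRRRRR
RRRRRRR
RRRRRRR

Derivation:
After op 1 paint(3,1,K):
RRRRRRR
RRRRRRR
RRRRRRB
RKRRRRB
RRRRRRB
RRRRRRB
RRRRRRR
RRRRRRR
After op 2 paint(0,0,G):
GRRRRRR
RRRRRRR
RRRRRRB
RKRRRRB
RRRRRRB
RRRRRRB
RRRRRRR
RRRRRRR
After op 3 fill(4,6,R) [4 cells changed]:
GRRRRRR
RRRRRRR
RRRRRRR
RKRRRRR
RRRRRRR
RRRRRRR
RRRRRRR
RRRRRRR
After op 4 paint(7,1,R):
GRRRRRR
RRRRRRR
RRRRRRR
RKRRRRR
RRRRRRR
RRRRRRR
RRRRRRR
RRRRRRR
After op 5 paint(1,6,Y):
GRRRRRR
RRRRRRY
RRRRRRR
RKRRRRR
RRRRRRR
RRRRRRR
RRRRRRR
RRRRRRR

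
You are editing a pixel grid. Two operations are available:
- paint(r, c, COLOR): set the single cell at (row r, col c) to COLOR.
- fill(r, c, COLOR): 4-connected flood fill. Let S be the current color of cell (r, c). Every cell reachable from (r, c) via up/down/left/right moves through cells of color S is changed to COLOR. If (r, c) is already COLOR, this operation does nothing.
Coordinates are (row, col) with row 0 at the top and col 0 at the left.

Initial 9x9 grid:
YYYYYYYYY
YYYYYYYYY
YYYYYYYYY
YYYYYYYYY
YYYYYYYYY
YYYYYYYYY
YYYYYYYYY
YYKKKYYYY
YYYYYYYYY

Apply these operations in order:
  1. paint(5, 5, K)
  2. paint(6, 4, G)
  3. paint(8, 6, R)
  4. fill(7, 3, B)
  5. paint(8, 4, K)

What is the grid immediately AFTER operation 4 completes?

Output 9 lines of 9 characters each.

Answer: YYYYYYYYY
YYYYYYYYY
YYYYYYYYY
YYYYYYYYY
YYYYYYYYY
YYYYYKYYY
YYYYGYYYY
YYBBBYYYY
YYYYYYRYY

Derivation:
After op 1 paint(5,5,K):
YYYYYYYYY
YYYYYYYYY
YYYYYYYYY
YYYYYYYYY
YYYYYYYYY
YYYYYKYYY
YYYYYYYYY
YYKKKYYYY
YYYYYYYYY
After op 2 paint(6,4,G):
YYYYYYYYY
YYYYYYYYY
YYYYYYYYY
YYYYYYYYY
YYYYYYYYY
YYYYYKYYY
YYYYGYYYY
YYKKKYYYY
YYYYYYYYY
After op 3 paint(8,6,R):
YYYYYYYYY
YYYYYYYYY
YYYYYYYYY
YYYYYYYYY
YYYYYYYYY
YYYYYKYYY
YYYYGYYYY
YYKKKYYYY
YYYYYYRYY
After op 4 fill(7,3,B) [3 cells changed]:
YYYYYYYYY
YYYYYYYYY
YYYYYYYYY
YYYYYYYYY
YYYYYYYYY
YYYYYKYYY
YYYYGYYYY
YYBBBYYYY
YYYYYYRYY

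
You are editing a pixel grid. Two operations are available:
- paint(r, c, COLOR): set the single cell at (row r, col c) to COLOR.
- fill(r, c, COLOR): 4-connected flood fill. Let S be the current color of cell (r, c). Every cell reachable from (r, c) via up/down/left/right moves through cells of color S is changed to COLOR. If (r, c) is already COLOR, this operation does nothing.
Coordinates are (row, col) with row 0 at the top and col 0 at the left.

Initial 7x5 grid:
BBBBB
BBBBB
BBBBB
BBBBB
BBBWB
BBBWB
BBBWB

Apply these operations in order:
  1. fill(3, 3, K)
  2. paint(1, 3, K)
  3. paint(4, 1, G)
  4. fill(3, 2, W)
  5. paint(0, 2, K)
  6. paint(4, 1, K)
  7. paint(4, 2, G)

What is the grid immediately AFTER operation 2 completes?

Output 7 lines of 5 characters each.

Answer: KKKKK
KKKKK
KKKKK
KKKKK
KKKWK
KKKWK
KKKWK

Derivation:
After op 1 fill(3,3,K) [32 cells changed]:
KKKKK
KKKKK
KKKKK
KKKKK
KKKWK
KKKWK
KKKWK
After op 2 paint(1,3,K):
KKKKK
KKKKK
KKKKK
KKKKK
KKKWK
KKKWK
KKKWK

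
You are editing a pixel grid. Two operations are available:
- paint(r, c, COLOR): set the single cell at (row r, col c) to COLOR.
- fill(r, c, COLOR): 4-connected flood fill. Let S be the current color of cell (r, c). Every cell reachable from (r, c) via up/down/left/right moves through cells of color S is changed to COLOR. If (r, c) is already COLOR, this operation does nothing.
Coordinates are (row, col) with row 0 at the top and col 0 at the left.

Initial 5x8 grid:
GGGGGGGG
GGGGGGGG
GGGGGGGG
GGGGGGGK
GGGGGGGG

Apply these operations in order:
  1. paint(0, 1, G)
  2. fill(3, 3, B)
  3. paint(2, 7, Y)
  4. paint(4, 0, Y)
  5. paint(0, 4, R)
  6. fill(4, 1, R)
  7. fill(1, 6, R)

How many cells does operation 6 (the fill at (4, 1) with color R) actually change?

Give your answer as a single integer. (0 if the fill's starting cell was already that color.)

Answer: 36

Derivation:
After op 1 paint(0,1,G):
GGGGGGGG
GGGGGGGG
GGGGGGGG
GGGGGGGK
GGGGGGGG
After op 2 fill(3,3,B) [39 cells changed]:
BBBBBBBB
BBBBBBBB
BBBBBBBB
BBBBBBBK
BBBBBBBB
After op 3 paint(2,7,Y):
BBBBBBBB
BBBBBBBB
BBBBBBBY
BBBBBBBK
BBBBBBBB
After op 4 paint(4,0,Y):
BBBBBBBB
BBBBBBBB
BBBBBBBY
BBBBBBBK
YBBBBBBB
After op 5 paint(0,4,R):
BBBBRBBB
BBBBBBBB
BBBBBBBY
BBBBBBBK
YBBBBBBB
After op 6 fill(4,1,R) [36 cells changed]:
RRRRRRRR
RRRRRRRR
RRRRRRRY
RRRRRRRK
YRRRRRRR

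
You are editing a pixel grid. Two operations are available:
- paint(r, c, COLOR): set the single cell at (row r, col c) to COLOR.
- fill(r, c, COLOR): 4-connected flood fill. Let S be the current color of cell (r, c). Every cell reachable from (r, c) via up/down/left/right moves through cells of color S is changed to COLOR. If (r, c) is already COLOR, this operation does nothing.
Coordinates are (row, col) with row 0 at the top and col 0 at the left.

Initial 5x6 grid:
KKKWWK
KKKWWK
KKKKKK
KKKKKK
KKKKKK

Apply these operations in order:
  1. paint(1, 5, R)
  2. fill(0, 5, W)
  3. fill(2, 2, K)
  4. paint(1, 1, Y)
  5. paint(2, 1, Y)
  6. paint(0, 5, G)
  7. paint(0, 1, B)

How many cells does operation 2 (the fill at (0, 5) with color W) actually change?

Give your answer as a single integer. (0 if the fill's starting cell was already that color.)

After op 1 paint(1,5,R):
KKKWWK
KKKWWR
KKKKKK
KKKKKK
KKKKKK
After op 2 fill(0,5,W) [1 cells changed]:
KKKWWW
KKKWWR
KKKKKK
KKKKKK
KKKKKK

Answer: 1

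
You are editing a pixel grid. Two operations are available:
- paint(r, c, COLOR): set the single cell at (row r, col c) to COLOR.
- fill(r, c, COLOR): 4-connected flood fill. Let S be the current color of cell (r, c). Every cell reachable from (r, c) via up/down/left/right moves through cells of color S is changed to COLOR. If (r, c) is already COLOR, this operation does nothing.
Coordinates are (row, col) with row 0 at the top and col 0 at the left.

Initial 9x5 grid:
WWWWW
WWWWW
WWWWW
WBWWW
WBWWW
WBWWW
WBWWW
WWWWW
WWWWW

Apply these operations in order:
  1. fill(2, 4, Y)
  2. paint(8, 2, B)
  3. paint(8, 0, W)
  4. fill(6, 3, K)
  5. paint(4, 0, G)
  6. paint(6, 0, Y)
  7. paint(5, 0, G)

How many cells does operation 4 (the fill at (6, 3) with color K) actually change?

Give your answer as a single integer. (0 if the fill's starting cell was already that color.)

Answer: 39

Derivation:
After op 1 fill(2,4,Y) [41 cells changed]:
YYYYY
YYYYY
YYYYY
YBYYY
YBYYY
YBYYY
YBYYY
YYYYY
YYYYY
After op 2 paint(8,2,B):
YYYYY
YYYYY
YYYYY
YBYYY
YBYYY
YBYYY
YBYYY
YYYYY
YYBYY
After op 3 paint(8,0,W):
YYYYY
YYYYY
YYYYY
YBYYY
YBYYY
YBYYY
YBYYY
YYYYY
WYBYY
After op 4 fill(6,3,K) [39 cells changed]:
KKKKK
KKKKK
KKKKK
KBKKK
KBKKK
KBKKK
KBKKK
KKKKK
WKBKK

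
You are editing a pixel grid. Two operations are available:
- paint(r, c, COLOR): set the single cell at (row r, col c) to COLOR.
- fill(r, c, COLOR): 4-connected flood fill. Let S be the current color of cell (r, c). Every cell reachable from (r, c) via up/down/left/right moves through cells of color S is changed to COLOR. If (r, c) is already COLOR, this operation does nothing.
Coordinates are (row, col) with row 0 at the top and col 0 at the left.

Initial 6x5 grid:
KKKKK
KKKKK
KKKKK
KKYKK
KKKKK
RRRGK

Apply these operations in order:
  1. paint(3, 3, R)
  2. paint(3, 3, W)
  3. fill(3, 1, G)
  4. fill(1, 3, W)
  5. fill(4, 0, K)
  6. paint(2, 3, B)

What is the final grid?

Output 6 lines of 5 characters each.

Answer: KKKKK
KKKKK
KKKBK
KKYKK
KKKKK
RRRKK

Derivation:
After op 1 paint(3,3,R):
KKKKK
KKKKK
KKKKK
KKYRK
KKKKK
RRRGK
After op 2 paint(3,3,W):
KKKKK
KKKKK
KKKKK
KKYWK
KKKKK
RRRGK
After op 3 fill(3,1,G) [24 cells changed]:
GGGGG
GGGGG
GGGGG
GGYWG
GGGGG
RRRGG
After op 4 fill(1,3,W) [25 cells changed]:
WWWWW
WWWWW
WWWWW
WWYWW
WWWWW
RRRWW
After op 5 fill(4,0,K) [26 cells changed]:
KKKKK
KKKKK
KKKKK
KKYKK
KKKKK
RRRKK
After op 6 paint(2,3,B):
KKKKK
KKKKK
KKKBK
KKYKK
KKKKK
RRRKK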